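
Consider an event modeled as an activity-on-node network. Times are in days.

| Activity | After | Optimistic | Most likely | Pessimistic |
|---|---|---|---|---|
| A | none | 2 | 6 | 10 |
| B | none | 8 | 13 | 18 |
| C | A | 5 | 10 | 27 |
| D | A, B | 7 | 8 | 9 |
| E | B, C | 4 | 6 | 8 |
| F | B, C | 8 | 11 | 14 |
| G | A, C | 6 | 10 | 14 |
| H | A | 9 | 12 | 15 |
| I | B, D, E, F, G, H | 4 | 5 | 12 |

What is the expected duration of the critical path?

35 days

te_A = (2 + 4·6 + 10)/6 = 36/6 = 6
te_B = (8 + 4·13 + 18)/6 = 78/6 = 13
te_C = (5 + 4·10 + 27)/6 = 72/6 = 12
te_D = (7 + 4·8 + 9)/6 = 48/6 = 8
te_E = (4 + 4·6 + 8)/6 = 36/6 = 6
te_F = (8 + 4·11 + 14)/6 = 66/6 = 11
te_G = (6 + 4·10 + 14)/6 = 60/6 = 10
te_H = (9 + 4·12 + 15)/6 = 72/6 = 12
te_I = (4 + 4·5 + 12)/6 = 36/6 = 6

Forward pass:
ES_A = 0; EF_A = 6
ES_B = 0; EF_B = 13
ES_C = 6; EF_C = 6+12 = 18
ES_D = max(EF_A=6, EF_B=13) = 13; EF_D = 13+8 = 21
ES_E = max(EF_B=13, EF_C=18) = 18; EF_E = 18+6 = 24
ES_F = max(EF_B=13, EF_C=18) = 18; EF_F = 18+11 = 29
ES_G = max(EF_A=6, EF_C=18) = 18; EF_G = 18+10 = 28
ES_H = 6; EF_H = 6+12 = 18
ES_I = max(EF_B=13, EF_D=21, EF_E=24, EF_F=29, EF_G=28, EF_H=18) = 29; EF_I = 29+6 = 35
Expected project duration μ = 35 days. Critical path: A → C → F → I.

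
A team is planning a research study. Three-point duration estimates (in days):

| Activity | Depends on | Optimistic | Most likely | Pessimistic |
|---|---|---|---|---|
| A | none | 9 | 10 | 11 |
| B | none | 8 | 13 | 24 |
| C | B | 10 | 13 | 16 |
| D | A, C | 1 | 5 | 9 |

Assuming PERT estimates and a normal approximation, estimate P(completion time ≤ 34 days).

0.738

te_A = (9 + 4·10 + 11)/6 = 60/6 = 10; σ²_A = ((11−9)/6)² = 0.111
te_B = (8 + 4·13 + 24)/6 = 84/6 = 14; σ²_B = ((24−8)/6)² = 7.111
te_C = (10 + 4·13 + 16)/6 = 78/6 = 13; σ²_C = ((16−10)/6)² = 1.000
te_D = (1 + 4·5 + 9)/6 = 30/6 = 5; σ²_D = ((9−1)/6)² = 1.778

Forward pass:
ES_A = 0; EF_A = 10
ES_B = 0; EF_B = 14
ES_C = 14; EF_C = 14+13 = 27
ES_D = max(EF_A=10, EF_C=27) = 27; EF_D = 27+5 = 32
Expected project duration μ = 32 days. Critical path: B → C → D.

Variance along critical path = 7.111 + 1.000 + 1.778 = 9.889; σ = √9.889 = 3.145 days.
Z = (34 − 32) / 3.145 = 0.636
P(T ≤ 34) = Φ(0.636) ≈ 0.738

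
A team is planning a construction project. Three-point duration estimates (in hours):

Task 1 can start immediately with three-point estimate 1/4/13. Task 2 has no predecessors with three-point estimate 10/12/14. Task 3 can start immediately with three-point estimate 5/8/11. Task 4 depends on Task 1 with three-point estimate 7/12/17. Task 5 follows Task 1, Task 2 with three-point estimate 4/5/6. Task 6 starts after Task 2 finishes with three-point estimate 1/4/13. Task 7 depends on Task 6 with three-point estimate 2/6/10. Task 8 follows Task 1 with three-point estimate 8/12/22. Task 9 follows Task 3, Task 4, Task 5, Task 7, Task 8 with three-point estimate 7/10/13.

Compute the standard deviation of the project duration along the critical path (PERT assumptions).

te_Task 1 = (1 + 4·4 + 13)/6 = 30/6 = 5; σ²_Task 1 = ((13−1)/6)² = 4.000
te_Task 2 = (10 + 4·12 + 14)/6 = 72/6 = 12; σ²_Task 2 = ((14−10)/6)² = 0.444
te_Task 3 = (5 + 4·8 + 11)/6 = 48/6 = 8; σ²_Task 3 = ((11−5)/6)² = 1.000
te_Task 4 = (7 + 4·12 + 17)/6 = 72/6 = 12; σ²_Task 4 = ((17−7)/6)² = 2.778
te_Task 5 = (4 + 4·5 + 6)/6 = 30/6 = 5; σ²_Task 5 = ((6−4)/6)² = 0.111
te_Task 6 = (1 + 4·4 + 13)/6 = 30/6 = 5; σ²_Task 6 = ((13−1)/6)² = 4.000
te_Task 7 = (2 + 4·6 + 10)/6 = 36/6 = 6; σ²_Task 7 = ((10−2)/6)² = 1.778
te_Task 8 = (8 + 4·12 + 22)/6 = 78/6 = 13; σ²_Task 8 = ((22−8)/6)² = 5.444
te_Task 9 = (7 + 4·10 + 13)/6 = 60/6 = 10; σ²_Task 9 = ((13−7)/6)² = 1.000

Forward pass:
ES_Task 1 = 0; EF_Task 1 = 5
ES_Task 2 = 0; EF_Task 2 = 12
ES_Task 3 = 0; EF_Task 3 = 8
ES_Task 4 = 5; EF_Task 4 = 5+12 = 17
ES_Task 5 = max(EF_Task 1=5, EF_Task 2=12) = 12; EF_Task 5 = 12+5 = 17
ES_Task 6 = 12; EF_Task 6 = 12+5 = 17
ES_Task 7 = 17; EF_Task 7 = 17+6 = 23
ES_Task 8 = 5; EF_Task 8 = 5+13 = 18
ES_Task 9 = max(EF_Task 3=8, EF_Task 4=17, EF_Task 5=17, EF_Task 7=23, EF_Task 8=18) = 23; EF_Task 9 = 23+10 = 33
Expected project duration μ = 33 hours. Critical path: Task 2 → Task 6 → Task 7 → Task 9.

Variance along critical path = 0.444 + 4.000 + 1.778 + 1.000 = 7.222
σ = √7.222 = 2.687 hours

2.69 hours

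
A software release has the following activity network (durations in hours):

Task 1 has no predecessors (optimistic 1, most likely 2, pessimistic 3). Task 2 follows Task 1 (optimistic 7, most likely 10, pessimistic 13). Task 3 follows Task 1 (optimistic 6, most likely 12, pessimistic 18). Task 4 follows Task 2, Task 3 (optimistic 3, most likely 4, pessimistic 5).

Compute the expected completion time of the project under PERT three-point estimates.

te_Task 1 = (1 + 4·2 + 3)/6 = 12/6 = 2
te_Task 2 = (7 + 4·10 + 13)/6 = 60/6 = 10
te_Task 3 = (6 + 4·12 + 18)/6 = 72/6 = 12
te_Task 4 = (3 + 4·4 + 5)/6 = 24/6 = 4

Forward pass:
ES_Task 1 = 0; EF_Task 1 = 2
ES_Task 2 = 2; EF_Task 2 = 2+10 = 12
ES_Task 3 = 2; EF_Task 3 = 2+12 = 14
ES_Task 4 = max(EF_Task 2=12, EF_Task 3=14) = 14; EF_Task 4 = 14+4 = 18
Expected project duration μ = 18 hours. Critical path: Task 1 → Task 3 → Task 4.

18 hours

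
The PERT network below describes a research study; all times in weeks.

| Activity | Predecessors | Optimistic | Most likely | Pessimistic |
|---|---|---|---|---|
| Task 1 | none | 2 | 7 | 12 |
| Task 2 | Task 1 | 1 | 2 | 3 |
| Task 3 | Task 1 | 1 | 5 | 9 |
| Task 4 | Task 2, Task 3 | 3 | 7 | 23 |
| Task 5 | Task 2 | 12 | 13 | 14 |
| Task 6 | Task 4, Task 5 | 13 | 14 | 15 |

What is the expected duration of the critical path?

36 weeks

te_Task 1 = (2 + 4·7 + 12)/6 = 42/6 = 7
te_Task 2 = (1 + 4·2 + 3)/6 = 12/6 = 2
te_Task 3 = (1 + 4·5 + 9)/6 = 30/6 = 5
te_Task 4 = (3 + 4·7 + 23)/6 = 54/6 = 9
te_Task 5 = (12 + 4·13 + 14)/6 = 78/6 = 13
te_Task 6 = (13 + 4·14 + 15)/6 = 84/6 = 14

Forward pass:
ES_Task 1 = 0; EF_Task 1 = 7
ES_Task 2 = 7; EF_Task 2 = 7+2 = 9
ES_Task 3 = 7; EF_Task 3 = 7+5 = 12
ES_Task 4 = max(EF_Task 2=9, EF_Task 3=12) = 12; EF_Task 4 = 12+9 = 21
ES_Task 5 = 9; EF_Task 5 = 9+13 = 22
ES_Task 6 = max(EF_Task 4=21, EF_Task 5=22) = 22; EF_Task 6 = 22+14 = 36
Expected project duration μ = 36 weeks. Critical path: Task 1 → Task 2 → Task 5 → Task 6.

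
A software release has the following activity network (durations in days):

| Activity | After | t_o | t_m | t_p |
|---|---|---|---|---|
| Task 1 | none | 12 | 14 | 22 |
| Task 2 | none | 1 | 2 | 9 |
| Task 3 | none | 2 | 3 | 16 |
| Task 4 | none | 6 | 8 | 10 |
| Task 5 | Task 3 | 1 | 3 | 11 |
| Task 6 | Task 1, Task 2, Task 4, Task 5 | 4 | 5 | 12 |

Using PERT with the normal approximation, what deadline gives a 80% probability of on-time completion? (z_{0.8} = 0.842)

22.8 days

te_Task 1 = (12 + 4·14 + 22)/6 = 90/6 = 15; σ²_Task 1 = ((22−12)/6)² = 2.778
te_Task 2 = (1 + 4·2 + 9)/6 = 18/6 = 3; σ²_Task 2 = ((9−1)/6)² = 1.778
te_Task 3 = (2 + 4·3 + 16)/6 = 30/6 = 5; σ²_Task 3 = ((16−2)/6)² = 5.444
te_Task 4 = (6 + 4·8 + 10)/6 = 48/6 = 8; σ²_Task 4 = ((10−6)/6)² = 0.444
te_Task 5 = (1 + 4·3 + 11)/6 = 24/6 = 4; σ²_Task 5 = ((11−1)/6)² = 2.778
te_Task 6 = (4 + 4·5 + 12)/6 = 36/6 = 6; σ²_Task 6 = ((12−4)/6)² = 1.778

Forward pass:
ES_Task 1 = 0; EF_Task 1 = 15
ES_Task 2 = 0; EF_Task 2 = 3
ES_Task 3 = 0; EF_Task 3 = 5
ES_Task 4 = 0; EF_Task 4 = 8
ES_Task 5 = 5; EF_Task 5 = 5+4 = 9
ES_Task 6 = max(EF_Task 1=15, EF_Task 2=3, EF_Task 4=8, EF_Task 5=9) = 15; EF_Task 6 = 15+6 = 21
Expected project duration μ = 21 days. Critical path: Task 1 → Task 6.

Variance along critical path = 2.778 + 1.778 = 4.556; σ = 2.134 days.
D = μ + z·σ = 21 + 0.842·2.134 = 22.8 days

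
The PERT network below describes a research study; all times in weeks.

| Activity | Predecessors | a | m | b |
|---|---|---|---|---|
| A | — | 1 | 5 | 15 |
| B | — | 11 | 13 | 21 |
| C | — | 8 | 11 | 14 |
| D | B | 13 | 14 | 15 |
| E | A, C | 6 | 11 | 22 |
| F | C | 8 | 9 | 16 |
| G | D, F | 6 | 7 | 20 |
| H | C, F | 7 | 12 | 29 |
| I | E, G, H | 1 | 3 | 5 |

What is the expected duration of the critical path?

40 weeks

te_A = (1 + 4·5 + 15)/6 = 36/6 = 6
te_B = (11 + 4·13 + 21)/6 = 84/6 = 14
te_C = (8 + 4·11 + 14)/6 = 66/6 = 11
te_D = (13 + 4·14 + 15)/6 = 84/6 = 14
te_E = (6 + 4·11 + 22)/6 = 72/6 = 12
te_F = (8 + 4·9 + 16)/6 = 60/6 = 10
te_G = (6 + 4·7 + 20)/6 = 54/6 = 9
te_H = (7 + 4·12 + 29)/6 = 84/6 = 14
te_I = (1 + 4·3 + 5)/6 = 18/6 = 3

Forward pass:
ES_A = 0; EF_A = 6
ES_B = 0; EF_B = 14
ES_C = 0; EF_C = 11
ES_D = 14; EF_D = 14+14 = 28
ES_E = max(EF_A=6, EF_C=11) = 11; EF_E = 11+12 = 23
ES_F = 11; EF_F = 11+10 = 21
ES_G = max(EF_D=28, EF_F=21) = 28; EF_G = 28+9 = 37
ES_H = max(EF_C=11, EF_F=21) = 21; EF_H = 21+14 = 35
ES_I = max(EF_E=23, EF_G=37, EF_H=35) = 37; EF_I = 37+3 = 40
Expected project duration μ = 40 weeks. Critical path: B → D → G → I.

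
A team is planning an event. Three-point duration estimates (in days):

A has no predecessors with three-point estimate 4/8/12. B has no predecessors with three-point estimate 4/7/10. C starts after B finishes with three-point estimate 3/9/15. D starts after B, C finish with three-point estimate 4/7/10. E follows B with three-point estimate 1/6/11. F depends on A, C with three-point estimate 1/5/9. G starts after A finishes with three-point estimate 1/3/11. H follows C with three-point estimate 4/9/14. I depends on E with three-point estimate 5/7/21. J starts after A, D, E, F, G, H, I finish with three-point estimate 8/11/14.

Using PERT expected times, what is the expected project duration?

36 days

te_A = (4 + 4·8 + 12)/6 = 48/6 = 8
te_B = (4 + 4·7 + 10)/6 = 42/6 = 7
te_C = (3 + 4·9 + 15)/6 = 54/6 = 9
te_D = (4 + 4·7 + 10)/6 = 42/6 = 7
te_E = (1 + 4·6 + 11)/6 = 36/6 = 6
te_F = (1 + 4·5 + 9)/6 = 30/6 = 5
te_G = (1 + 4·3 + 11)/6 = 24/6 = 4
te_H = (4 + 4·9 + 14)/6 = 54/6 = 9
te_I = (5 + 4·7 + 21)/6 = 54/6 = 9
te_J = (8 + 4·11 + 14)/6 = 66/6 = 11

Forward pass:
ES_A = 0; EF_A = 8
ES_B = 0; EF_B = 7
ES_C = 7; EF_C = 7+9 = 16
ES_D = max(EF_B=7, EF_C=16) = 16; EF_D = 16+7 = 23
ES_E = 7; EF_E = 7+6 = 13
ES_F = max(EF_A=8, EF_C=16) = 16; EF_F = 16+5 = 21
ES_G = 8; EF_G = 8+4 = 12
ES_H = 16; EF_H = 16+9 = 25
ES_I = 13; EF_I = 13+9 = 22
ES_J = max(EF_A=8, EF_D=23, EF_E=13, EF_F=21, EF_G=12, EF_H=25, EF_I=22) = 25; EF_J = 25+11 = 36
Expected project duration μ = 36 days. Critical path: B → C → H → J.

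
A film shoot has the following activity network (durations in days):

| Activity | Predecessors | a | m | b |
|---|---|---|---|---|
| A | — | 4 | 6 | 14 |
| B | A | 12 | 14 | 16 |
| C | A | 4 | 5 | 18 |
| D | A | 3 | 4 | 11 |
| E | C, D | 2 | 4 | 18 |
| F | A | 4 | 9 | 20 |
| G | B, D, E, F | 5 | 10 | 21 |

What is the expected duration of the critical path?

te_A = (4 + 4·6 + 14)/6 = 42/6 = 7
te_B = (12 + 4·14 + 16)/6 = 84/6 = 14
te_C = (4 + 4·5 + 18)/6 = 42/6 = 7
te_D = (3 + 4·4 + 11)/6 = 30/6 = 5
te_E = (2 + 4·4 + 18)/6 = 36/6 = 6
te_F = (4 + 4·9 + 20)/6 = 60/6 = 10
te_G = (5 + 4·10 + 21)/6 = 66/6 = 11

Forward pass:
ES_A = 0; EF_A = 7
ES_B = 7; EF_B = 7+14 = 21
ES_C = 7; EF_C = 7+7 = 14
ES_D = 7; EF_D = 7+5 = 12
ES_E = max(EF_C=14, EF_D=12) = 14; EF_E = 14+6 = 20
ES_F = 7; EF_F = 7+10 = 17
ES_G = max(EF_B=21, EF_D=12, EF_E=20, EF_F=17) = 21; EF_G = 21+11 = 32
Expected project duration μ = 32 days. Critical path: A → B → G.

32 days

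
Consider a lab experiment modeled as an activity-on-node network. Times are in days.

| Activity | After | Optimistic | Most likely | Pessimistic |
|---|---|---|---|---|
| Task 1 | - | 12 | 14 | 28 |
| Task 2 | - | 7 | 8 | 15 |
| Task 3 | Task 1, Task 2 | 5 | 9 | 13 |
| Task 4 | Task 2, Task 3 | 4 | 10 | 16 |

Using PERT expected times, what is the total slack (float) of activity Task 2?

7 days

te_Task 1 = (12 + 4·14 + 28)/6 = 96/6 = 16
te_Task 2 = (7 + 4·8 + 15)/6 = 54/6 = 9
te_Task 3 = (5 + 4·9 + 13)/6 = 54/6 = 9
te_Task 4 = (4 + 4·10 + 16)/6 = 60/6 = 10

Forward pass:
ES_Task 1 = 0; EF_Task 1 = 16
ES_Task 2 = 0; EF_Task 2 = 9
ES_Task 3 = max(EF_Task 1=16, EF_Task 2=9) = 16; EF_Task 3 = 16+9 = 25
ES_Task 4 = max(EF_Task 2=9, EF_Task 3=25) = 25; EF_Task 4 = 25+10 = 35
Expected project duration μ = 35 days. Critical path: Task 1 → Task 3 → Task 4.

Backward pass:
LF_Task 4 = 35; LS_Task 4 = 35−10 = 25
LF_Task 3 = LS_Task 4 = 25; LS_Task 3 = 25−9 = 16
LF_Task 2 = min(LS_Task 3=16, LS_Task 4=25) = 16; LS_Task 2 = 16−9 = 7
LF_Task 1 = LS_Task 3 = 16; LS_Task 1 = 16−16 = 0
Slack_Task 2 = LS_Task 2 − ES_Task 2 = 7 − 0 = 7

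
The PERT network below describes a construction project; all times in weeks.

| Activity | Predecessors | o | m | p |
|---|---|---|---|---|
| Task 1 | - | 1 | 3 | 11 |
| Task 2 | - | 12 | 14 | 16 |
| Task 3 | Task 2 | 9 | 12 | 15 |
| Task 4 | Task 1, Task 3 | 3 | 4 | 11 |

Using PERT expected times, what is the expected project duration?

31 weeks

te_Task 1 = (1 + 4·3 + 11)/6 = 24/6 = 4
te_Task 2 = (12 + 4·14 + 16)/6 = 84/6 = 14
te_Task 3 = (9 + 4·12 + 15)/6 = 72/6 = 12
te_Task 4 = (3 + 4·4 + 11)/6 = 30/6 = 5

Forward pass:
ES_Task 1 = 0; EF_Task 1 = 4
ES_Task 2 = 0; EF_Task 2 = 14
ES_Task 3 = 14; EF_Task 3 = 14+12 = 26
ES_Task 4 = max(EF_Task 1=4, EF_Task 3=26) = 26; EF_Task 4 = 26+5 = 31
Expected project duration μ = 31 weeks. Critical path: Task 2 → Task 3 → Task 4.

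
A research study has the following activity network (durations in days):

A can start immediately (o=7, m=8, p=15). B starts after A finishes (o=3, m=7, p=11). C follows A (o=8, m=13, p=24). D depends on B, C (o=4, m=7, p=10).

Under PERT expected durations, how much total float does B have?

7 days

te_A = (7 + 4·8 + 15)/6 = 54/6 = 9
te_B = (3 + 4·7 + 11)/6 = 42/6 = 7
te_C = (8 + 4·13 + 24)/6 = 84/6 = 14
te_D = (4 + 4·7 + 10)/6 = 42/6 = 7

Forward pass:
ES_A = 0; EF_A = 9
ES_B = 9; EF_B = 9+7 = 16
ES_C = 9; EF_C = 9+14 = 23
ES_D = max(EF_B=16, EF_C=23) = 23; EF_D = 23+7 = 30
Expected project duration μ = 30 days. Critical path: A → C → D.

Backward pass:
LF_D = 30; LS_D = 30−7 = 23
LF_C = LS_D = 23; LS_C = 23−14 = 9
LF_B = LS_D = 23; LS_B = 23−7 = 16
LF_A = min(LS_B=16, LS_C=9) = 9; LS_A = 9−9 = 0
Slack_B = LS_B − ES_B = 16 − 9 = 7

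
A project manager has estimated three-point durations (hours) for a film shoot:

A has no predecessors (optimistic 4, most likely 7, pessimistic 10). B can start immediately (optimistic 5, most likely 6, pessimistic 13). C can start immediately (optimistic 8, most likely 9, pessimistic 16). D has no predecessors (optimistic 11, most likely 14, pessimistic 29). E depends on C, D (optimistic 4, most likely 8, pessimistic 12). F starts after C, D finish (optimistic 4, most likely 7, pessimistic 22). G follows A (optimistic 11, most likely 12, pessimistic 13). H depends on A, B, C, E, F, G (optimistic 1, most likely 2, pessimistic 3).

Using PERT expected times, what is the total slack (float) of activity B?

te_A = (4 + 4·7 + 10)/6 = 42/6 = 7
te_B = (5 + 4·6 + 13)/6 = 42/6 = 7
te_C = (8 + 4·9 + 16)/6 = 60/6 = 10
te_D = (11 + 4·14 + 29)/6 = 96/6 = 16
te_E = (4 + 4·8 + 12)/6 = 48/6 = 8
te_F = (4 + 4·7 + 22)/6 = 54/6 = 9
te_G = (11 + 4·12 + 13)/6 = 72/6 = 12
te_H = (1 + 4·2 + 3)/6 = 12/6 = 2

Forward pass:
ES_A = 0; EF_A = 7
ES_B = 0; EF_B = 7
ES_C = 0; EF_C = 10
ES_D = 0; EF_D = 16
ES_E = max(EF_C=10, EF_D=16) = 16; EF_E = 16+8 = 24
ES_F = max(EF_C=10, EF_D=16) = 16; EF_F = 16+9 = 25
ES_G = 7; EF_G = 7+12 = 19
ES_H = max(EF_A=7, EF_B=7, EF_C=10, EF_E=24, EF_F=25, EF_G=19) = 25; EF_H = 25+2 = 27
Expected project duration μ = 27 hours. Critical path: D → F → H.

Backward pass:
LF_H = 27; LS_H = 27−2 = 25
LF_G = LS_H = 25; LS_G = 25−12 = 13
LF_F = LS_H = 25; LS_F = 25−9 = 16
LF_E = LS_H = 25; LS_E = 25−8 = 17
LF_D = min(LS_E=17, LS_F=16) = 16; LS_D = 16−16 = 0
LF_C = min(LS_E=17, LS_F=16, LS_H=25) = 16; LS_C = 16−10 = 6
LF_B = LS_H = 25; LS_B = 25−7 = 18
LF_A = min(LS_G=13, LS_H=25) = 13; LS_A = 13−7 = 6
Slack_B = LS_B − ES_B = 18 − 0 = 18

18 hours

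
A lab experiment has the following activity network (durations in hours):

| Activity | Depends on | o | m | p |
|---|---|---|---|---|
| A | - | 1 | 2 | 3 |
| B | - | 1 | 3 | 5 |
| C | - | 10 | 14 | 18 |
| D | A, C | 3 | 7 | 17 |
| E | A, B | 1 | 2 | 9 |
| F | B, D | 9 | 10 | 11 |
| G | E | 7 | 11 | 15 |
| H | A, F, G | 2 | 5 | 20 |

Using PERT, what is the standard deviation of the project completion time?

te_A = (1 + 4·2 + 3)/6 = 12/6 = 2; σ²_A = ((3−1)/6)² = 0.111
te_B = (1 + 4·3 + 5)/6 = 18/6 = 3; σ²_B = ((5−1)/6)² = 0.444
te_C = (10 + 4·14 + 18)/6 = 84/6 = 14; σ²_C = ((18−10)/6)² = 1.778
te_D = (3 + 4·7 + 17)/6 = 48/6 = 8; σ²_D = ((17−3)/6)² = 5.444
te_E = (1 + 4·2 + 9)/6 = 18/6 = 3; σ²_E = ((9−1)/6)² = 1.778
te_F = (9 + 4·10 + 11)/6 = 60/6 = 10; σ²_F = ((11−9)/6)² = 0.111
te_G = (7 + 4·11 + 15)/6 = 66/6 = 11; σ²_G = ((15−7)/6)² = 1.778
te_H = (2 + 4·5 + 20)/6 = 42/6 = 7; σ²_H = ((20−2)/6)² = 9.000

Forward pass:
ES_A = 0; EF_A = 2
ES_B = 0; EF_B = 3
ES_C = 0; EF_C = 14
ES_D = max(EF_A=2, EF_C=14) = 14; EF_D = 14+8 = 22
ES_E = max(EF_A=2, EF_B=3) = 3; EF_E = 3+3 = 6
ES_F = max(EF_B=3, EF_D=22) = 22; EF_F = 22+10 = 32
ES_G = 6; EF_G = 6+11 = 17
ES_H = max(EF_A=2, EF_F=32, EF_G=17) = 32; EF_H = 32+7 = 39
Expected project duration μ = 39 hours. Critical path: C → D → F → H.

Variance along critical path = 1.778 + 5.444 + 0.111 + 9.000 = 16.333
σ = √16.333 = 4.041 hours

4.04 hours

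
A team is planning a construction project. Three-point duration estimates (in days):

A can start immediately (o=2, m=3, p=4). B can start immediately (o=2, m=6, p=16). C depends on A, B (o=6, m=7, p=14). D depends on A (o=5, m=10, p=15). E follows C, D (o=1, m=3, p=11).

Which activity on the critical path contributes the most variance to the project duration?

B

te_A = (2 + 4·3 + 4)/6 = 18/6 = 3; σ²_A = ((4−2)/6)² = 0.111
te_B = (2 + 4·6 + 16)/6 = 42/6 = 7; σ²_B = ((16−2)/6)² = 5.444
te_C = (6 + 4·7 + 14)/6 = 48/6 = 8; σ²_C = ((14−6)/6)² = 1.778
te_D = (5 + 4·10 + 15)/6 = 60/6 = 10; σ²_D = ((15−5)/6)² = 2.778
te_E = (1 + 4·3 + 11)/6 = 24/6 = 4; σ²_E = ((11−1)/6)² = 2.778

Forward pass:
ES_A = 0; EF_A = 3
ES_B = 0; EF_B = 7
ES_C = max(EF_A=3, EF_B=7) = 7; EF_C = 7+8 = 15
ES_D = 3; EF_D = 3+10 = 13
ES_E = max(EF_C=15, EF_D=13) = 15; EF_E = 15+4 = 19
Expected project duration μ = 19 days. Critical path: B → C → E.

Variances on critical path: σ²_B=5.444, σ²_C=1.778, σ²_E=2.778.
Largest is σ²_B = 5.444.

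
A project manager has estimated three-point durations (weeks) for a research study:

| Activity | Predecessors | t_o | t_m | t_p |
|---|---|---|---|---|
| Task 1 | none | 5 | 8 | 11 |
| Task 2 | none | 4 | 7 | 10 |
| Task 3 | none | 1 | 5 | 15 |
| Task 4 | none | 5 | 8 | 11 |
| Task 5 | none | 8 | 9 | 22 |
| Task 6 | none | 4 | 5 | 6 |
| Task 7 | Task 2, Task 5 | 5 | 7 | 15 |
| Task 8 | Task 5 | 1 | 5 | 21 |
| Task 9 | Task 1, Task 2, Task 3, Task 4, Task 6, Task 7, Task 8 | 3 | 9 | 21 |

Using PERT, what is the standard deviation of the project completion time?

4.15 weeks

te_Task 1 = (5 + 4·8 + 11)/6 = 48/6 = 8; σ²_Task 1 = ((11−5)/6)² = 1.000
te_Task 2 = (4 + 4·7 + 10)/6 = 42/6 = 7; σ²_Task 2 = ((10−4)/6)² = 1.000
te_Task 3 = (1 + 4·5 + 15)/6 = 36/6 = 6; σ²_Task 3 = ((15−1)/6)² = 5.444
te_Task 4 = (5 + 4·8 + 11)/6 = 48/6 = 8; σ²_Task 4 = ((11−5)/6)² = 1.000
te_Task 5 = (8 + 4·9 + 22)/6 = 66/6 = 11; σ²_Task 5 = ((22−8)/6)² = 5.444
te_Task 6 = (4 + 4·5 + 6)/6 = 30/6 = 5; σ²_Task 6 = ((6−4)/6)² = 0.111
te_Task 7 = (5 + 4·7 + 15)/6 = 48/6 = 8; σ²_Task 7 = ((15−5)/6)² = 2.778
te_Task 8 = (1 + 4·5 + 21)/6 = 42/6 = 7; σ²_Task 8 = ((21−1)/6)² = 11.111
te_Task 9 = (3 + 4·9 + 21)/6 = 60/6 = 10; σ²_Task 9 = ((21−3)/6)² = 9.000

Forward pass:
ES_Task 1 = 0; EF_Task 1 = 8
ES_Task 2 = 0; EF_Task 2 = 7
ES_Task 3 = 0; EF_Task 3 = 6
ES_Task 4 = 0; EF_Task 4 = 8
ES_Task 5 = 0; EF_Task 5 = 11
ES_Task 6 = 0; EF_Task 6 = 5
ES_Task 7 = max(EF_Task 2=7, EF_Task 5=11) = 11; EF_Task 7 = 11+8 = 19
ES_Task 8 = 11; EF_Task 8 = 11+7 = 18
ES_Task 9 = max(EF_Task 1=8, EF_Task 2=7, EF_Task 3=6, EF_Task 4=8, EF_Task 6=5, EF_Task 7=19, EF_Task 8=18) = 19; EF_Task 9 = 19+10 = 29
Expected project duration μ = 29 weeks. Critical path: Task 5 → Task 7 → Task 9.

Variance along critical path = 5.444 + 2.778 + 9.000 = 17.222
σ = √17.222 = 4.150 weeks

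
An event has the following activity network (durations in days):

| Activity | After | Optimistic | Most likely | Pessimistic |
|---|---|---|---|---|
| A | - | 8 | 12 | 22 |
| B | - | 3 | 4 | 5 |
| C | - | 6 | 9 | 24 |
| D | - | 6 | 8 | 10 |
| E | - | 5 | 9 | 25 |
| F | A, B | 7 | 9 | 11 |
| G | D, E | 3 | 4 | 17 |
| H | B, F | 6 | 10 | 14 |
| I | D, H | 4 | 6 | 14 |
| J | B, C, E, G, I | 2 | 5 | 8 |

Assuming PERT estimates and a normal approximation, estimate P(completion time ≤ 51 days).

te_A = (8 + 4·12 + 22)/6 = 78/6 = 13; σ²_A = ((22−8)/6)² = 5.444
te_B = (3 + 4·4 + 5)/6 = 24/6 = 4; σ²_B = ((5−3)/6)² = 0.111
te_C = (6 + 4·9 + 24)/6 = 66/6 = 11; σ²_C = ((24−6)/6)² = 9.000
te_D = (6 + 4·8 + 10)/6 = 48/6 = 8; σ²_D = ((10−6)/6)² = 0.444
te_E = (5 + 4·9 + 25)/6 = 66/6 = 11; σ²_E = ((25−5)/6)² = 11.111
te_F = (7 + 4·9 + 11)/6 = 54/6 = 9; σ²_F = ((11−7)/6)² = 0.444
te_G = (3 + 4·4 + 17)/6 = 36/6 = 6; σ²_G = ((17−3)/6)² = 5.444
te_H = (6 + 4·10 + 14)/6 = 60/6 = 10; σ²_H = ((14−6)/6)² = 1.778
te_I = (4 + 4·6 + 14)/6 = 42/6 = 7; σ²_I = ((14−4)/6)² = 2.778
te_J = (2 + 4·5 + 8)/6 = 30/6 = 5; σ²_J = ((8−2)/6)² = 1.000

Forward pass:
ES_A = 0; EF_A = 13
ES_B = 0; EF_B = 4
ES_C = 0; EF_C = 11
ES_D = 0; EF_D = 8
ES_E = 0; EF_E = 11
ES_F = max(EF_A=13, EF_B=4) = 13; EF_F = 13+9 = 22
ES_G = max(EF_D=8, EF_E=11) = 11; EF_G = 11+6 = 17
ES_H = max(EF_B=4, EF_F=22) = 22; EF_H = 22+10 = 32
ES_I = max(EF_D=8, EF_H=32) = 32; EF_I = 32+7 = 39
ES_J = max(EF_B=4, EF_C=11, EF_E=11, EF_G=17, EF_I=39) = 39; EF_J = 39+5 = 44
Expected project duration μ = 44 days. Critical path: A → F → H → I → J.

Variance along critical path = 5.444 + 0.444 + 1.778 + 2.778 + 1.000 = 11.444; σ = √11.444 = 3.383 days.
Z = (51 − 44) / 3.383 = 2.069
P(T ≤ 51) = Φ(2.069) ≈ 0.981

0.981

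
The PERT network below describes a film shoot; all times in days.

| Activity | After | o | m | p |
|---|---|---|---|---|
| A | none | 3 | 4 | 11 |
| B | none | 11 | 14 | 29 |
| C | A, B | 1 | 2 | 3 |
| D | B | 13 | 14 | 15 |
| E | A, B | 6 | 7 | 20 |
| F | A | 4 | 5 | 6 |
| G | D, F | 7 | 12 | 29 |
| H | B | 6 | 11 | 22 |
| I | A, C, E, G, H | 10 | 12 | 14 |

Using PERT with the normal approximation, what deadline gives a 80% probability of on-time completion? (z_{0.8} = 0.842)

60.0 days

te_A = (3 + 4·4 + 11)/6 = 30/6 = 5; σ²_A = ((11−3)/6)² = 1.778
te_B = (11 + 4·14 + 29)/6 = 96/6 = 16; σ²_B = ((29−11)/6)² = 9.000
te_C = (1 + 4·2 + 3)/6 = 12/6 = 2; σ²_C = ((3−1)/6)² = 0.111
te_D = (13 + 4·14 + 15)/6 = 84/6 = 14; σ²_D = ((15−13)/6)² = 0.111
te_E = (6 + 4·7 + 20)/6 = 54/6 = 9; σ²_E = ((20−6)/6)² = 5.444
te_F = (4 + 4·5 + 6)/6 = 30/6 = 5; σ²_F = ((6−4)/6)² = 0.111
te_G = (7 + 4·12 + 29)/6 = 84/6 = 14; σ²_G = ((29−7)/6)² = 13.444
te_H = (6 + 4·11 + 22)/6 = 72/6 = 12; σ²_H = ((22−6)/6)² = 7.111
te_I = (10 + 4·12 + 14)/6 = 72/6 = 12; σ²_I = ((14−10)/6)² = 0.444

Forward pass:
ES_A = 0; EF_A = 5
ES_B = 0; EF_B = 16
ES_C = max(EF_A=5, EF_B=16) = 16; EF_C = 16+2 = 18
ES_D = 16; EF_D = 16+14 = 30
ES_E = max(EF_A=5, EF_B=16) = 16; EF_E = 16+9 = 25
ES_F = 5; EF_F = 5+5 = 10
ES_G = max(EF_D=30, EF_F=10) = 30; EF_G = 30+14 = 44
ES_H = 16; EF_H = 16+12 = 28
ES_I = max(EF_A=5, EF_C=18, EF_E=25, EF_G=44, EF_H=28) = 44; EF_I = 44+12 = 56
Expected project duration μ = 56 days. Critical path: B → D → G → I.

Variance along critical path = 9.000 + 0.111 + 13.444 + 0.444 = 23.000; σ = 4.796 days.
D = μ + z·σ = 56 + 0.842·4.796 = 60.0 days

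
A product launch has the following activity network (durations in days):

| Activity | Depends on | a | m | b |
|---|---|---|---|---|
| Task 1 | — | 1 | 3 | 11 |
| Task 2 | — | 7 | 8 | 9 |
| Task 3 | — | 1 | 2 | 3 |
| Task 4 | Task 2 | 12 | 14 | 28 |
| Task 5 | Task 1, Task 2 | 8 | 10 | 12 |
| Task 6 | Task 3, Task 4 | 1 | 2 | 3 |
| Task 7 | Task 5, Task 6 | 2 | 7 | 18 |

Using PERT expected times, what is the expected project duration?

34 days

te_Task 1 = (1 + 4·3 + 11)/6 = 24/6 = 4
te_Task 2 = (7 + 4·8 + 9)/6 = 48/6 = 8
te_Task 3 = (1 + 4·2 + 3)/6 = 12/6 = 2
te_Task 4 = (12 + 4·14 + 28)/6 = 96/6 = 16
te_Task 5 = (8 + 4·10 + 12)/6 = 60/6 = 10
te_Task 6 = (1 + 4·2 + 3)/6 = 12/6 = 2
te_Task 7 = (2 + 4·7 + 18)/6 = 48/6 = 8

Forward pass:
ES_Task 1 = 0; EF_Task 1 = 4
ES_Task 2 = 0; EF_Task 2 = 8
ES_Task 3 = 0; EF_Task 3 = 2
ES_Task 4 = 8; EF_Task 4 = 8+16 = 24
ES_Task 5 = max(EF_Task 1=4, EF_Task 2=8) = 8; EF_Task 5 = 8+10 = 18
ES_Task 6 = max(EF_Task 3=2, EF_Task 4=24) = 24; EF_Task 6 = 24+2 = 26
ES_Task 7 = max(EF_Task 5=18, EF_Task 6=26) = 26; EF_Task 7 = 26+8 = 34
Expected project duration μ = 34 days. Critical path: Task 2 → Task 4 → Task 6 → Task 7.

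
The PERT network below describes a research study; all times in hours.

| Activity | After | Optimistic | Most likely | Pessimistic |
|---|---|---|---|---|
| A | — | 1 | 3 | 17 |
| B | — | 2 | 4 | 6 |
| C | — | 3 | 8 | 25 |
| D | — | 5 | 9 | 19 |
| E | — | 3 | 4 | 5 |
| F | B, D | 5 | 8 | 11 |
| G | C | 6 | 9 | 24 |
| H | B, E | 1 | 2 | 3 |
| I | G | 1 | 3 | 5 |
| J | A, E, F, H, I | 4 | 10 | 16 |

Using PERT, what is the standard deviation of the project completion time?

te_A = (1 + 4·3 + 17)/6 = 30/6 = 5; σ²_A = ((17−1)/6)² = 7.111
te_B = (2 + 4·4 + 6)/6 = 24/6 = 4; σ²_B = ((6−2)/6)² = 0.444
te_C = (3 + 4·8 + 25)/6 = 60/6 = 10; σ²_C = ((25−3)/6)² = 13.444
te_D = (5 + 4·9 + 19)/6 = 60/6 = 10; σ²_D = ((19−5)/6)² = 5.444
te_E = (3 + 4·4 + 5)/6 = 24/6 = 4; σ²_E = ((5−3)/6)² = 0.111
te_F = (5 + 4·8 + 11)/6 = 48/6 = 8; σ²_F = ((11−5)/6)² = 1.000
te_G = (6 + 4·9 + 24)/6 = 66/6 = 11; σ²_G = ((24−6)/6)² = 9.000
te_H = (1 + 4·2 + 3)/6 = 12/6 = 2; σ²_H = ((3−1)/6)² = 0.111
te_I = (1 + 4·3 + 5)/6 = 18/6 = 3; σ²_I = ((5−1)/6)² = 0.444
te_J = (4 + 4·10 + 16)/6 = 60/6 = 10; σ²_J = ((16−4)/6)² = 4.000

Forward pass:
ES_A = 0; EF_A = 5
ES_B = 0; EF_B = 4
ES_C = 0; EF_C = 10
ES_D = 0; EF_D = 10
ES_E = 0; EF_E = 4
ES_F = max(EF_B=4, EF_D=10) = 10; EF_F = 10+8 = 18
ES_G = 10; EF_G = 10+11 = 21
ES_H = max(EF_B=4, EF_E=4) = 4; EF_H = 4+2 = 6
ES_I = 21; EF_I = 21+3 = 24
ES_J = max(EF_A=5, EF_E=4, EF_F=18, EF_H=6, EF_I=24) = 24; EF_J = 24+10 = 34
Expected project duration μ = 34 hours. Critical path: C → G → I → J.

Variance along critical path = 13.444 + 9.000 + 0.444 + 4.000 = 26.889
σ = √26.889 = 5.185 hours

5.19 hours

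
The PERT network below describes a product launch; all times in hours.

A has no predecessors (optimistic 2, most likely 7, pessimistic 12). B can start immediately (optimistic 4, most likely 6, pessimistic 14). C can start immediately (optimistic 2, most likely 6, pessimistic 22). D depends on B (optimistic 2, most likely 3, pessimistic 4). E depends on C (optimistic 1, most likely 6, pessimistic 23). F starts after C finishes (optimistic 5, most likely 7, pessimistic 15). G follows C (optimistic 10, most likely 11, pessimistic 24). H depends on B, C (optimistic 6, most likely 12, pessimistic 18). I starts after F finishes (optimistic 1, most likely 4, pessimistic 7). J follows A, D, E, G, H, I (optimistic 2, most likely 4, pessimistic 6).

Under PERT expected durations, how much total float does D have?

11 hours

te_A = (2 + 4·7 + 12)/6 = 42/6 = 7
te_B = (4 + 4·6 + 14)/6 = 42/6 = 7
te_C = (2 + 4·6 + 22)/6 = 48/6 = 8
te_D = (2 + 4·3 + 4)/6 = 18/6 = 3
te_E = (1 + 4·6 + 23)/6 = 48/6 = 8
te_F = (5 + 4·7 + 15)/6 = 48/6 = 8
te_G = (10 + 4·11 + 24)/6 = 78/6 = 13
te_H = (6 + 4·12 + 18)/6 = 72/6 = 12
te_I = (1 + 4·4 + 7)/6 = 24/6 = 4
te_J = (2 + 4·4 + 6)/6 = 24/6 = 4

Forward pass:
ES_A = 0; EF_A = 7
ES_B = 0; EF_B = 7
ES_C = 0; EF_C = 8
ES_D = 7; EF_D = 7+3 = 10
ES_E = 8; EF_E = 8+8 = 16
ES_F = 8; EF_F = 8+8 = 16
ES_G = 8; EF_G = 8+13 = 21
ES_H = max(EF_B=7, EF_C=8) = 8; EF_H = 8+12 = 20
ES_I = 16; EF_I = 16+4 = 20
ES_J = max(EF_A=7, EF_D=10, EF_E=16, EF_G=21, EF_H=20, EF_I=20) = 21; EF_J = 21+4 = 25
Expected project duration μ = 25 hours. Critical path: C → G → J.

Backward pass:
LF_J = 25; LS_J = 25−4 = 21
LF_I = LS_J = 21; LS_I = 21−4 = 17
LF_H = LS_J = 21; LS_H = 21−12 = 9
LF_G = LS_J = 21; LS_G = 21−13 = 8
LF_F = LS_I = 17; LS_F = 17−8 = 9
LF_E = LS_J = 21; LS_E = 21−8 = 13
LF_D = LS_J = 21; LS_D = 21−3 = 18
LF_C = min(LS_E=13, LS_F=9, LS_G=8, LS_H=9) = 8; LS_C = 8−8 = 0
LF_B = min(LS_D=18, LS_H=9) = 9; LS_B = 9−7 = 2
LF_A = LS_J = 21; LS_A = 21−7 = 14
Slack_D = LS_D − ES_D = 18 − 7 = 11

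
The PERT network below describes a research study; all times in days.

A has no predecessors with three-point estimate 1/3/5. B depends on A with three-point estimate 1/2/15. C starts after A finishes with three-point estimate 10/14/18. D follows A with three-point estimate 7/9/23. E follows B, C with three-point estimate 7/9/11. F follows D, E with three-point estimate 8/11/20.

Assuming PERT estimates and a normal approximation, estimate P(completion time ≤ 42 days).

0.939

te_A = (1 + 4·3 + 5)/6 = 18/6 = 3; σ²_A = ((5−1)/6)² = 0.444
te_B = (1 + 4·2 + 15)/6 = 24/6 = 4; σ²_B = ((15−1)/6)² = 5.444
te_C = (10 + 4·14 + 18)/6 = 84/6 = 14; σ²_C = ((18−10)/6)² = 1.778
te_D = (7 + 4·9 + 23)/6 = 66/6 = 11; σ²_D = ((23−7)/6)² = 7.111
te_E = (7 + 4·9 + 11)/6 = 54/6 = 9; σ²_E = ((11−7)/6)² = 0.444
te_F = (8 + 4·11 + 20)/6 = 72/6 = 12; σ²_F = ((20−8)/6)² = 4.000

Forward pass:
ES_A = 0; EF_A = 3
ES_B = 3; EF_B = 3+4 = 7
ES_C = 3; EF_C = 3+14 = 17
ES_D = 3; EF_D = 3+11 = 14
ES_E = max(EF_B=7, EF_C=17) = 17; EF_E = 17+9 = 26
ES_F = max(EF_D=14, EF_E=26) = 26; EF_F = 26+12 = 38
Expected project duration μ = 38 days. Critical path: A → C → E → F.

Variance along critical path = 0.444 + 1.778 + 0.444 + 4.000 = 6.667; σ = √6.667 = 2.582 days.
Z = (42 − 38) / 2.582 = 1.549
P(T ≤ 42) = Φ(1.549) ≈ 0.939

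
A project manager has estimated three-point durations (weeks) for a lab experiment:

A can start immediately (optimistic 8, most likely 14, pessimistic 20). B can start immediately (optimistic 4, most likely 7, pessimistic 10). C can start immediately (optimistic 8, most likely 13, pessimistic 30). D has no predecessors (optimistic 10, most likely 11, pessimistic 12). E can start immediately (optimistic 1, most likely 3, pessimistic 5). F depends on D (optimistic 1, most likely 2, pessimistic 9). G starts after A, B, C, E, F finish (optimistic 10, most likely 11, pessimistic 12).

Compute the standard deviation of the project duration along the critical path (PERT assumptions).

te_A = (8 + 4·14 + 20)/6 = 84/6 = 14; σ²_A = ((20−8)/6)² = 4.000
te_B = (4 + 4·7 + 10)/6 = 42/6 = 7; σ²_B = ((10−4)/6)² = 1.000
te_C = (8 + 4·13 + 30)/6 = 90/6 = 15; σ²_C = ((30−8)/6)² = 13.444
te_D = (10 + 4·11 + 12)/6 = 66/6 = 11; σ²_D = ((12−10)/6)² = 0.111
te_E = (1 + 4·3 + 5)/6 = 18/6 = 3; σ²_E = ((5−1)/6)² = 0.444
te_F = (1 + 4·2 + 9)/6 = 18/6 = 3; σ²_F = ((9−1)/6)² = 1.778
te_G = (10 + 4·11 + 12)/6 = 66/6 = 11; σ²_G = ((12−10)/6)² = 0.111

Forward pass:
ES_A = 0; EF_A = 14
ES_B = 0; EF_B = 7
ES_C = 0; EF_C = 15
ES_D = 0; EF_D = 11
ES_E = 0; EF_E = 3
ES_F = 11; EF_F = 11+3 = 14
ES_G = max(EF_A=14, EF_B=7, EF_C=15, EF_E=3, EF_F=14) = 15; EF_G = 15+11 = 26
Expected project duration μ = 26 weeks. Critical path: C → G.

Variance along critical path = 13.444 + 0.111 = 13.556
σ = √13.556 = 3.682 weeks

3.68 weeks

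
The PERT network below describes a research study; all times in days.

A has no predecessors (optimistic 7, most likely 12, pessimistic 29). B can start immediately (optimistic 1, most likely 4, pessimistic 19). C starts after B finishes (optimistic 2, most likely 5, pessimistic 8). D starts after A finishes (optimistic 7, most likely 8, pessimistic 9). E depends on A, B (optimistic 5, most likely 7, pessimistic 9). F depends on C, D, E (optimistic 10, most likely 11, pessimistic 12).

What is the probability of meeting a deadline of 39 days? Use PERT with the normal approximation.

0.948

te_A = (7 + 4·12 + 29)/6 = 84/6 = 14; σ²_A = ((29−7)/6)² = 13.444
te_B = (1 + 4·4 + 19)/6 = 36/6 = 6; σ²_B = ((19−1)/6)² = 9.000
te_C = (2 + 4·5 + 8)/6 = 30/6 = 5; σ²_C = ((8−2)/6)² = 1.000
te_D = (7 + 4·8 + 9)/6 = 48/6 = 8; σ²_D = ((9−7)/6)² = 0.111
te_E = (5 + 4·7 + 9)/6 = 42/6 = 7; σ²_E = ((9−5)/6)² = 0.444
te_F = (10 + 4·11 + 12)/6 = 66/6 = 11; σ²_F = ((12−10)/6)² = 0.111

Forward pass:
ES_A = 0; EF_A = 14
ES_B = 0; EF_B = 6
ES_C = 6; EF_C = 6+5 = 11
ES_D = 14; EF_D = 14+8 = 22
ES_E = max(EF_A=14, EF_B=6) = 14; EF_E = 14+7 = 21
ES_F = max(EF_C=11, EF_D=22, EF_E=21) = 22; EF_F = 22+11 = 33
Expected project duration μ = 33 days. Critical path: A → D → F.

Variance along critical path = 13.444 + 0.111 + 0.111 = 13.667; σ = √13.667 = 3.697 days.
Z = (39 − 33) / 3.697 = 1.623
P(T ≤ 39) = Φ(1.623) ≈ 0.948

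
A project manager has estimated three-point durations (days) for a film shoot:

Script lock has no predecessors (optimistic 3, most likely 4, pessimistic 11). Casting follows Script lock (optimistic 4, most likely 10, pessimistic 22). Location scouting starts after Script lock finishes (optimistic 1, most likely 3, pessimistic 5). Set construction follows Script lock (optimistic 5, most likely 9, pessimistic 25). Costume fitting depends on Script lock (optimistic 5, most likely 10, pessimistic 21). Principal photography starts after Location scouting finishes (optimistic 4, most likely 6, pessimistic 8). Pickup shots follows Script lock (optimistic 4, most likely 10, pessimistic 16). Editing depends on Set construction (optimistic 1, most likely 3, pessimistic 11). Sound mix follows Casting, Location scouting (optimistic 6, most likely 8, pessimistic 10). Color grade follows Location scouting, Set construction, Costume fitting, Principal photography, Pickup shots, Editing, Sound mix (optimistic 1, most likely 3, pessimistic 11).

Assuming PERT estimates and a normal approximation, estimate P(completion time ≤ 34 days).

te_Script lock = (3 + 4·4 + 11)/6 = 30/6 = 5; σ²_Script lock = ((11−3)/6)² = 1.778
te_Casting = (4 + 4·10 + 22)/6 = 66/6 = 11; σ²_Casting = ((22−4)/6)² = 9.000
te_Location scouting = (1 + 4·3 + 5)/6 = 18/6 = 3; σ²_Location scouting = ((5−1)/6)² = 0.444
te_Set construction = (5 + 4·9 + 25)/6 = 66/6 = 11; σ²_Set construction = ((25−5)/6)² = 11.111
te_Costume fitting = (5 + 4·10 + 21)/6 = 66/6 = 11; σ²_Costume fitting = ((21−5)/6)² = 7.111
te_Principal photography = (4 + 4·6 + 8)/6 = 36/6 = 6; σ²_Principal photography = ((8−4)/6)² = 0.444
te_Pickup shots = (4 + 4·10 + 16)/6 = 60/6 = 10; σ²_Pickup shots = ((16−4)/6)² = 4.000
te_Editing = (1 + 4·3 + 11)/6 = 24/6 = 4; σ²_Editing = ((11−1)/6)² = 2.778
te_Sound mix = (6 + 4·8 + 10)/6 = 48/6 = 8; σ²_Sound mix = ((10−6)/6)² = 0.444
te_Color grade = (1 + 4·3 + 11)/6 = 24/6 = 4; σ²_Color grade = ((11−1)/6)² = 2.778

Forward pass:
ES_Script lock = 0; EF_Script lock = 5
ES_Casting = 5; EF_Casting = 5+11 = 16
ES_Location scouting = 5; EF_Location scouting = 5+3 = 8
ES_Set construction = 5; EF_Set construction = 5+11 = 16
ES_Costume fitting = 5; EF_Costume fitting = 5+11 = 16
ES_Principal photography = 8; EF_Principal photography = 8+6 = 14
ES_Pickup shots = 5; EF_Pickup shots = 5+10 = 15
ES_Editing = 16; EF_Editing = 16+4 = 20
ES_Sound mix = max(EF_Casting=16, EF_Location scouting=8) = 16; EF_Sound mix = 16+8 = 24
ES_Color grade = max(EF_Location scouting=8, EF_Set construction=16, EF_Costume fitting=16, EF_Principal photography=14, EF_Pickup shots=15, EF_Editing=20, EF_Sound mix=24) = 24; EF_Color grade = 24+4 = 28
Expected project duration μ = 28 days. Critical path: Script lock → Casting → Sound mix → Color grade.

Variance along critical path = 1.778 + 9.000 + 0.444 + 2.778 = 14.000; σ = √14.000 = 3.742 days.
Z = (34 − 28) / 3.742 = 1.604
P(T ≤ 34) = Φ(1.604) ≈ 0.946

0.946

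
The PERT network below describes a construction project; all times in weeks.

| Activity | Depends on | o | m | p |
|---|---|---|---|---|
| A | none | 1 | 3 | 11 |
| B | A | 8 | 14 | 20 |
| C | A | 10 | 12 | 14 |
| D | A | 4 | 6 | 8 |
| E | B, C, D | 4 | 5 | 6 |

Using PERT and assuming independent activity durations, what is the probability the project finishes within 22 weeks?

0.352

te_A = (1 + 4·3 + 11)/6 = 24/6 = 4; σ²_A = ((11−1)/6)² = 2.778
te_B = (8 + 4·14 + 20)/6 = 84/6 = 14; σ²_B = ((20−8)/6)² = 4.000
te_C = (10 + 4·12 + 14)/6 = 72/6 = 12; σ²_C = ((14−10)/6)² = 0.444
te_D = (4 + 4·6 + 8)/6 = 36/6 = 6; σ²_D = ((8−4)/6)² = 0.444
te_E = (4 + 4·5 + 6)/6 = 30/6 = 5; σ²_E = ((6−4)/6)² = 0.111

Forward pass:
ES_A = 0; EF_A = 4
ES_B = 4; EF_B = 4+14 = 18
ES_C = 4; EF_C = 4+12 = 16
ES_D = 4; EF_D = 4+6 = 10
ES_E = max(EF_B=18, EF_C=16, EF_D=10) = 18; EF_E = 18+5 = 23
Expected project duration μ = 23 weeks. Critical path: A → B → E.

Variance along critical path = 2.778 + 4.000 + 0.111 = 6.889; σ = √6.889 = 2.625 weeks.
Z = (22 − 23) / 2.625 = -0.381
P(T ≤ 22) = Φ(-0.381) ≈ 0.352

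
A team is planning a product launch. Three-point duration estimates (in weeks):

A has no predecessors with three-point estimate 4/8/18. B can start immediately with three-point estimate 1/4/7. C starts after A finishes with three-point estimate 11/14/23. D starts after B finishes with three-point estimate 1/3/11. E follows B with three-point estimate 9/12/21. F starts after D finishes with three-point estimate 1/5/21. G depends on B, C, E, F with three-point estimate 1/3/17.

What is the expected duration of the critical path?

29 weeks

te_A = (4 + 4·8 + 18)/6 = 54/6 = 9
te_B = (1 + 4·4 + 7)/6 = 24/6 = 4
te_C = (11 + 4·14 + 23)/6 = 90/6 = 15
te_D = (1 + 4·3 + 11)/6 = 24/6 = 4
te_E = (9 + 4·12 + 21)/6 = 78/6 = 13
te_F = (1 + 4·5 + 21)/6 = 42/6 = 7
te_G = (1 + 4·3 + 17)/6 = 30/6 = 5

Forward pass:
ES_A = 0; EF_A = 9
ES_B = 0; EF_B = 4
ES_C = 9; EF_C = 9+15 = 24
ES_D = 4; EF_D = 4+4 = 8
ES_E = 4; EF_E = 4+13 = 17
ES_F = 8; EF_F = 8+7 = 15
ES_G = max(EF_B=4, EF_C=24, EF_E=17, EF_F=15) = 24; EF_G = 24+5 = 29
Expected project duration μ = 29 weeks. Critical path: A → C → G.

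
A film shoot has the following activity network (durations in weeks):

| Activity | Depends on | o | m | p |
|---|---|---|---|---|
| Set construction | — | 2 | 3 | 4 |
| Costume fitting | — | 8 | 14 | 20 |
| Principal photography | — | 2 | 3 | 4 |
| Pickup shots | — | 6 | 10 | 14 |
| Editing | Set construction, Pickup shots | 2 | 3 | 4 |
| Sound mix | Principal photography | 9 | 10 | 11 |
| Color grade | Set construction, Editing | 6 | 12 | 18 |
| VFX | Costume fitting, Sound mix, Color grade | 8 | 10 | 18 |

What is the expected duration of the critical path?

36 weeks

te_Set construction = (2 + 4·3 + 4)/6 = 18/6 = 3
te_Costume fitting = (8 + 4·14 + 20)/6 = 84/6 = 14
te_Principal photography = (2 + 4·3 + 4)/6 = 18/6 = 3
te_Pickup shots = (6 + 4·10 + 14)/6 = 60/6 = 10
te_Editing = (2 + 4·3 + 4)/6 = 18/6 = 3
te_Sound mix = (9 + 4·10 + 11)/6 = 60/6 = 10
te_Color grade = (6 + 4·12 + 18)/6 = 72/6 = 12
te_VFX = (8 + 4·10 + 18)/6 = 66/6 = 11

Forward pass:
ES_Set construction = 0; EF_Set construction = 3
ES_Costume fitting = 0; EF_Costume fitting = 14
ES_Principal photography = 0; EF_Principal photography = 3
ES_Pickup shots = 0; EF_Pickup shots = 10
ES_Editing = max(EF_Set construction=3, EF_Pickup shots=10) = 10; EF_Editing = 10+3 = 13
ES_Sound mix = 3; EF_Sound mix = 3+10 = 13
ES_Color grade = max(EF_Set construction=3, EF_Editing=13) = 13; EF_Color grade = 13+12 = 25
ES_VFX = max(EF_Costume fitting=14, EF_Sound mix=13, EF_Color grade=25) = 25; EF_VFX = 25+11 = 36
Expected project duration μ = 36 weeks. Critical path: Pickup shots → Editing → Color grade → VFX.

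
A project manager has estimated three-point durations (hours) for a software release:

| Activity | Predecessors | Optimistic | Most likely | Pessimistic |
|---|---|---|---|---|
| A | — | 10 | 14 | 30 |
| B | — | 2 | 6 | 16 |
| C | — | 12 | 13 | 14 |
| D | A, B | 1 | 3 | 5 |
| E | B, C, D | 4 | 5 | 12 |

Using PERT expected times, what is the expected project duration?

te_A = (10 + 4·14 + 30)/6 = 96/6 = 16
te_B = (2 + 4·6 + 16)/6 = 42/6 = 7
te_C = (12 + 4·13 + 14)/6 = 78/6 = 13
te_D = (1 + 4·3 + 5)/6 = 18/6 = 3
te_E = (4 + 4·5 + 12)/6 = 36/6 = 6

Forward pass:
ES_A = 0; EF_A = 16
ES_B = 0; EF_B = 7
ES_C = 0; EF_C = 13
ES_D = max(EF_A=16, EF_B=7) = 16; EF_D = 16+3 = 19
ES_E = max(EF_B=7, EF_C=13, EF_D=19) = 19; EF_E = 19+6 = 25
Expected project duration μ = 25 hours. Critical path: A → D → E.

25 hours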